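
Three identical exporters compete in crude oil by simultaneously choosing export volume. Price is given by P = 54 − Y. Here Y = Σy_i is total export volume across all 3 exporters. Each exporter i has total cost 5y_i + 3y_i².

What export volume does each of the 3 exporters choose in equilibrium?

A representative exporter's profit is π_i = y_i(54 − Y) − 5y_i − 3y_i², with Y = y_i + Σ_{j≠i} y_j.
First-order condition: 49 − 8y_i − Σ_{j≠i} y_j = 0.
With identical exporters, set every y_j = y: then 49 − 8y − 2y = 0, i.e. y = 49/10 = 4.9.

4.9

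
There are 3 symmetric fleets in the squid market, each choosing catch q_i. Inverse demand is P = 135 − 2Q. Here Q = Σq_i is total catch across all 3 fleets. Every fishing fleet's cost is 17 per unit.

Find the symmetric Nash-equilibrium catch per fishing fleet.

A representative fishing fleet's profit is π_i = q_i(135 − 2Q) − 17q_i, with Q = q_i + Σ_{j≠i} q_j.
First-order condition: 118 − 4q_i − 2Σ_{j≠i} q_j = 0.
In a symmetric equilibrium every fishing fleet chooses the same q, so Σ_{j≠i} q_j = 2q. The condition becomes 118 − 8q = 0, giving q = 118/8 = 14.75.

14.75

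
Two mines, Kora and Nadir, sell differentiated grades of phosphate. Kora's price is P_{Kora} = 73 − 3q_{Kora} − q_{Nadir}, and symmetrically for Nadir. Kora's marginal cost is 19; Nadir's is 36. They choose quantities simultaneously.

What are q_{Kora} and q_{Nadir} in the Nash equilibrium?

8.2, 4.8

Mine Kora's profit: π = q_{Kora}(73 − 3q_{Kora} − q_{Nadir}) − 19q_{Kora}.
∂π/∂q_{Kora} = 54 − 6q_{Kora} − q_{Nadir} = 0 ⇒ q_{Kora} = 9 − (1/6)q_{Nadir}.
Similarly q_{Nadir} = 37/6 − (1/6)q_{Kora}.
Solving the two reaction functions simultaneously: (1 − (−1/6)(−1/6))q_{Kora} = 9 − (1/6)·(37/6), so (35/36)q_{Kora} = 287/36 and q_{Kora} = 8.2.
Then q_{Nadir} = 37/6 − (1/6)·8.2 = 4.8.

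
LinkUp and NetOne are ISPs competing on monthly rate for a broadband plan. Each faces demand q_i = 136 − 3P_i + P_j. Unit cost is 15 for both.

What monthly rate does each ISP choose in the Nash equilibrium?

36.2

LinkUp's profit: π = (P_{LinkUp} − 15)(136 − 3P_{LinkUp} + P_{NetOne}).
∂π/∂P_{LinkUp} = 181 − 6P_{LinkUp} + P_{NetOne} = 0 ⇒ P_{LinkUp} = 181/6 + (1/6)P_{NetOne}.
By symmetry P_{NetOne} = P_{LinkUp}; substituting into the reaction function, (5/6)P_{LinkUp} = 181/6 and P_{LinkUp} = 36.2.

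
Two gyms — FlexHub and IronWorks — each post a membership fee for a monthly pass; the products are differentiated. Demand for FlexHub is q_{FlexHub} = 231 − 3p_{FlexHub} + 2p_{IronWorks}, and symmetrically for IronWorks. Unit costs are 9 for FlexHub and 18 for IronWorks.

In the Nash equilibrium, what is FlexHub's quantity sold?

171.5625

FlexHub's profit: π = (p_{FlexHub} − 9)(231 − 3p_{FlexHub} + 2p_{IronWorks}).
∂π/∂p_{FlexHub} = 258 − 6p_{FlexHub} + 2p_{IronWorks} = 0 ⇒ p_{FlexHub} = 43 + (1/3)p_{IronWorks}.
Similarly p_{IronWorks} = 47.5 + (1/3)p_{FlexHub}.
Plugging p_{IronWorks} into FlexHub's best response: p_{FlexHub} = 43 + (1/3)(47.5 + (1/3)p_{FlexHub}) ⇒ (8/9)p_{FlexHub} = 353/6, so p_{FlexHub} = 66.1875.
Then p_{IronWorks} = 47.5 + (1/3)·66.1875 = 69.5625.
q_{FlexHub} = 231 − 3·66.1875 + 2·69.5625 = 171.5625.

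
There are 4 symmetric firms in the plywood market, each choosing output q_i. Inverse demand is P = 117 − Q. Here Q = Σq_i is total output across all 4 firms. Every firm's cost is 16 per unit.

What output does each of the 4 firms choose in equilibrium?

20.2

A representative firm's profit is π_i = q_i(117 − Q) − 16q_i, with Q = q_i + Σ_{j≠i} q_j.
First-order condition: 101 − 2q_i − Σ_{j≠i} q_j = 0.
With identical firms, set every q_j = q: then 101 − 2q − 3q = 0, i.e. q = 101/5 = 20.2.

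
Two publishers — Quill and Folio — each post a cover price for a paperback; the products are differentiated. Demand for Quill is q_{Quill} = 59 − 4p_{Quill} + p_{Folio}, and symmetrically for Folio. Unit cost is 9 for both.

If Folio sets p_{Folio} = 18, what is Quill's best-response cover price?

14.125

Quill's profit: π = (p_{Quill} − 9)(59 − 4p_{Quill} + p_{Folio}).
∂π/∂p_{Quill} = 95 − 8p_{Quill} + p_{Folio} = 0 ⇒ p_{Quill} = 11.875 + 0.125p_{Folio}.
At p_{Folio} = 18: p_{Quill} = 11.875 + 0.125·18 = 14.125.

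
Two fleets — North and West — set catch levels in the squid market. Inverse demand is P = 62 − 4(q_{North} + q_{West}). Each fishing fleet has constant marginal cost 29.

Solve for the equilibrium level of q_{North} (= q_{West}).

2.75

Fishing fleet North's profit: π = q_{North}(62 − 4(q_{North} + q_{West})) − 29q_{North}.
∂π/∂q_{North} = 33 − 8q_{North} − 4q_{West} = 0, so q_{North} = 4.125 − 0.5q_{West}.
Setting q_{North} = q_{West} in the reaction function: q_{North} = 4.125 − 0.5q_{North}, so q_{North} = 4.125 / 1.5 = 2.75.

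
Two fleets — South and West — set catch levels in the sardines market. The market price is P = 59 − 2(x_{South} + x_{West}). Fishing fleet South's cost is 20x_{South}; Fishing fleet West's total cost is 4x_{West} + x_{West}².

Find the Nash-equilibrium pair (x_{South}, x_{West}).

Fishing fleet South's profit: π = x_{South}(59 − 2(x_{South} + x_{West})) − 20x_{South}.
∂π/∂x_{South} = 39 − 4x_{South} − 2x_{West} = 0, so x_{South} = 9.75 − 0.5x_{West}.
For West: ∂π/∂x_{West} = 55 − 6x_{West} − 2x_{South} = 0 ⇒ x_{West} = 55/6 − (1/3)x_{South}.
Plugging x_{West} into South's best response: x_{South} = 9.75 − 0.5(55/6 − (1/3)x_{South}) ⇒ (5/6)x_{South} = 31/6, so x_{South} = 6.2.
Then x_{West} = 55/6 − (1/3)·6.2 = 7.1.

6.2, 7.1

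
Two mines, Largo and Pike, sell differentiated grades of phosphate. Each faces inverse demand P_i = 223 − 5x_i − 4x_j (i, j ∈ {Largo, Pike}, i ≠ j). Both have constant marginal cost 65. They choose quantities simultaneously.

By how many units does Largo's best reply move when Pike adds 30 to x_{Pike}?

Mine Largo's profit: π = x_{Largo}(223 − 5x_{Largo} − 4x_{Pike}) − 65x_{Largo}.
∂π/∂x_{Largo} = 158 − 10x_{Largo} − 4x_{Pike} = 0 ⇒ x_{Largo} = 15.8 − 0.4x_{Pike}.
The reaction-function slope is −0.4, so a 30-unit rise in x_{Pike} moves x_{Largo} by −0.4 × 30 = −12. Largo's best response falls — the actions are strategic substitutes.

-12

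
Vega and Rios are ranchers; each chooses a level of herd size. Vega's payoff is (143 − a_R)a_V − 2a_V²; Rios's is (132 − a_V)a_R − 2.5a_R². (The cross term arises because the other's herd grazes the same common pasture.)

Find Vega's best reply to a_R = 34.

27.25

Expanding Vega's payoff: 143a_V − a_Ra_V − 2a_V².
∂π/∂a_V = 143 − a_R − 4a_V = 0, so a_V = 35.75 − 0.25a_R.
At a_R = 34: a_V = 35.75 − 0.25·34 = 27.25.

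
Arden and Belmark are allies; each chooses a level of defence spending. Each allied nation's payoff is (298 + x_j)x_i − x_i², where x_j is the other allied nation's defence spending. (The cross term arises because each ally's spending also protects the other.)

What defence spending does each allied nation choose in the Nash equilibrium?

Arden's payoff is (298 + x_B)x_A − x_A².
∂π/∂x_A = 298 + x_B − 2x_A = 0, so x_A = 149 + 0.5x_B.
Setting x_A = x_B in the reaction function: x_A = 149 + 0.5x_A, so x_A = 149 / 0.5 = 298.

298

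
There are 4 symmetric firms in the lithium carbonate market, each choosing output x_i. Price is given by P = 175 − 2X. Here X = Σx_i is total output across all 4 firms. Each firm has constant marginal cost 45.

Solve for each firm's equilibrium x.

A representative firm's profit is π_i = x_i(175 − 2X) − 45x_i, with X = x_i + Σ_{j≠i} x_j.
First-order condition: 130 − 4x_i − 2Σ_{j≠i} x_j = 0.
Imposing symmetry (x_j = x for all j) turns Σ_{j≠i} x_j into 3x, so 130 = 10x and x = 13.

13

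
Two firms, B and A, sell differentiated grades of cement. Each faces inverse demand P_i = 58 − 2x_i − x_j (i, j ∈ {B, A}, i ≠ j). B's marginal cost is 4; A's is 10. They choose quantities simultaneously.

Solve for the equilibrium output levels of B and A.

Firm B's profit: π = x_B(58 − 2x_B − x_A) − 4x_B.
∂π/∂x_B = 54 − 4x_B − x_A = 0 ⇒ x_B = 13.5 − 0.25x_A.
Similarly x_A = 12 − 0.25x_B.
Plugging x_A into B's best response: x_B = 13.5 − 0.25(12 − 0.25x_B) ⇒ 0.9375x_B = 10.5, so x_B = 11.2.
Then x_A = 12 − 0.25·11.2 = 9.2.

11.2, 9.2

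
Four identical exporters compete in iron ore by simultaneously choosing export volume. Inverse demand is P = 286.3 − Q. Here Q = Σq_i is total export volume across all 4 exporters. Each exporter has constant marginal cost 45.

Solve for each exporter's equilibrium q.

48.26

A representative exporter's profit is π_i = q_i(286.3 − Q) − 45q_i, with Q = q_i + Σ_{j≠i} q_j.
First-order condition: 241.3 − 2q_i − Σ_{j≠i} q_j = 0.
In a symmetric equilibrium every exporter chooses the same q, so Σ_{j≠i} q_j = 3q. The condition becomes 241.3 − 5q = 0, giving q = 241.3/5 = 48.26.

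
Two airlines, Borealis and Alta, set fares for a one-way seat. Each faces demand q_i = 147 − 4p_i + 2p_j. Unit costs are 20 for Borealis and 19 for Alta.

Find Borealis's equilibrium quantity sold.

Borealis's profit: π = (p_{Borealis} − 20)(147 − 4p_{Borealis} + 2p_{Alta}).
∂π/∂p_{Borealis} = 227 − 8p_{Borealis} + 2p_{Alta} = 0 ⇒ p_{Borealis} = 28.375 + 0.25p_{Alta}.
Similarly p_{Alta} = 27.875 + 0.25p_{Borealis}.
Substituting the second reaction function into the first: p_{Borealis} = 28.375 + 0.25(27.875 + 0.25p_{Borealis}), which gives 0.9375p_{Borealis} = 1131/32 ⇒ p_{Borealis} = 37.7.
Then p_{Alta} = 27.875 + 0.25·37.7 = 37.3.
q_{Borealis} = 147 − 4·37.7 + 2·37.3 = 70.8.

70.8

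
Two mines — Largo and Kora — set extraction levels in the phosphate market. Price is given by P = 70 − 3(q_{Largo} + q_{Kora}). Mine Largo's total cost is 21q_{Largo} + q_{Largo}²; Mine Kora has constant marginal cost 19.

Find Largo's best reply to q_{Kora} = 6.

3.875

Mine Largo's profit: π = q_{Largo}(70 − 3(q_{Largo} + q_{Kora})) − 21q_{Largo} − q_{Largo}².
∂π/∂q_{Largo} = 49 − 8q_{Largo} − 3q_{Kora} = 0, so q_{Largo} = 6.125 − 0.375q_{Kora}.
At q_{Kora} = 6: q_{Largo} = 6.125 − 0.375·6 = 3.875.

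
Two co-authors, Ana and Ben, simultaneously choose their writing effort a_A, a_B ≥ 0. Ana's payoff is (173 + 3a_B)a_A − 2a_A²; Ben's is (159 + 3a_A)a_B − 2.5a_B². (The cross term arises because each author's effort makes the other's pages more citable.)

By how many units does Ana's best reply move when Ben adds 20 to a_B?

Expanding Ana's payoff: 173a_A + 3a_Ba_A − 2a_A².
∂π/∂a_A = 173 + 3a_B − 4a_A = 0, so a_A = 43.25 + 0.75a_B.
The reaction-function slope is 0.75, so a 20-unit rise in a_B moves a_A by 0.75 × 20 = 15. Ana's best response rises — the actions are strategic complements.

15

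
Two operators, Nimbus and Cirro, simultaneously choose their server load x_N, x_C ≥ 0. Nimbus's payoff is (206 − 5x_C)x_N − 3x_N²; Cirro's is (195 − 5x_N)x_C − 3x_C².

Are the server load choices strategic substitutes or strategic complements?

Expanding Nimbus's payoff: 206x_N − 5x_Cx_N − 3x_N².
∂π/∂x_N = 206 − 5x_C − 6x_N = 0, so x_N = 103/3 − (5/6)x_C.
The best-response slope dx_N/dx_C = −5/6 < 0: the reaction function is downward-sloping, so the choices are strategic substitutes.

strategic substitutes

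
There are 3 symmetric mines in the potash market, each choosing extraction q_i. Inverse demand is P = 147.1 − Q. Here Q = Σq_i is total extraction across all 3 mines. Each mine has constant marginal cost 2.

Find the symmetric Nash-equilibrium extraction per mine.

A representative mine's profit is π_i = q_i(147.1 − Q) − 2q_i, with Q = q_i + Σ_{j≠i} q_j.
First-order condition: 145.1 − 2q_i − Σ_{j≠i} q_j = 0.
With identical mines, set every q_j = q: then 145.1 − 2q − 2q = 0, i.e. q = 145.1/4 = 36.275.

36.275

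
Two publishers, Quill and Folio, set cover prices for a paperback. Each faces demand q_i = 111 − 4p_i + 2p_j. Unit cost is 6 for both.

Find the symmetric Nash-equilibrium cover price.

Quill's profit: π = (p_{Quill} − 6)(111 − 4p_{Quill} + 2p_{Folio}).
∂π/∂p_{Quill} = 135 − 8p_{Quill} + 2p_{Folio} = 0 ⇒ p_{Quill} = 16.875 + 0.25p_{Folio}.
Setting p_{Quill} = p_{Folio} in the reaction function: p_{Quill} = 16.875 + 0.25p_{Quill}, so p_{Quill} = 16.875 / 0.75 = 22.5.

22.5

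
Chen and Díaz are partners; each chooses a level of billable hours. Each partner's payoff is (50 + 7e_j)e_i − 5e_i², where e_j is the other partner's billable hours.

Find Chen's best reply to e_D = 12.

13.4

Chen's payoff is (50 + 7e_D)e_C − 5e_C².
∂π/∂e_C = 50 + 7e_D − 10e_C = 0, so e_C = 5 + 0.7e_D.
At e_D = 12: e_C = 5 + 0.7·12 = 13.4.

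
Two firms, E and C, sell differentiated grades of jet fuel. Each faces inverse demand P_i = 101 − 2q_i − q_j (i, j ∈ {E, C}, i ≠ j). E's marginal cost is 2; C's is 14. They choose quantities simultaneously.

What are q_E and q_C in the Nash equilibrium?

Firm E's profit: π = q_E(101 − 2q_E − q_C) − 2q_E.
∂π/∂q_E = 99 − 4q_E − q_C = 0 ⇒ q_E = 24.75 − 0.25q_C.
Similarly q_C = 21.75 − 0.25q_E.
Solving the two reaction functions simultaneously: (1 − (−0.25)(−0.25))q_E = 24.75 − 0.25·21.75, so 0.9375q_E = 19.3125 and q_E = 20.6.
Then q_C = 21.75 − 0.25·20.6 = 16.6.

20.6, 16.6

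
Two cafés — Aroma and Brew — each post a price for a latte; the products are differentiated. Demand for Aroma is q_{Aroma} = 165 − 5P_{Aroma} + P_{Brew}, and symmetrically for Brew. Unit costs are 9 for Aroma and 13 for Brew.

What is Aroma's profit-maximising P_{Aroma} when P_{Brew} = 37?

Aroma's profit: π = (P_{Aroma} − 9)(165 − 5P_{Aroma} + P_{Brew}).
∂π/∂P_{Aroma} = 210 − 10P_{Aroma} + P_{Brew} = 0 ⇒ P_{Aroma} = 21 + 0.1P_{Brew}.
At P_{Brew} = 37: P_{Aroma} = 21 + 0.1·37 = 24.7.

24.7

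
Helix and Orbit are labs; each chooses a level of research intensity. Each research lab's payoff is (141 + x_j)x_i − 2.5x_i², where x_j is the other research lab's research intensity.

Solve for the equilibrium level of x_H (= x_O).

35.25

Helix's payoff is (141 + x_O)x_H − 2.5x_H².
∂π/∂x_H = 141 + x_O − 5x_H = 0, so x_H = 28.2 + 0.2x_O.
Setting x_H = x_O in the reaction function: x_H = 28.2 + 0.2x_H, so x_H = 28.2 / 0.8 = 35.25.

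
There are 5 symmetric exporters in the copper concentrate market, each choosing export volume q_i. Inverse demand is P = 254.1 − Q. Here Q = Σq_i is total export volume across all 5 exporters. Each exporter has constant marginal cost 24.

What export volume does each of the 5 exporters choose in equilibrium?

A representative exporter's profit is π_i = q_i(254.1 − Q) − 24q_i, with Q = q_i + Σ_{j≠i} q_j.
First-order condition: 230.1 − 2q_i − Σ_{j≠i} q_j = 0.
With identical exporters, set every q_j = q: then 230.1 − 2q − 4q = 0, i.e. q = 230.1/6 = 38.35.

38.35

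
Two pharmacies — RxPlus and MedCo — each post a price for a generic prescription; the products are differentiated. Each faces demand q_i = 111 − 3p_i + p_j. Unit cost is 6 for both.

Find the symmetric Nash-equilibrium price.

RxPlus's profit: π = (p_{RxPlus} − 6)(111 − 3p_{RxPlus} + p_{MedCo}).
∂π/∂p_{RxPlus} = 129 − 6p_{RxPlus} + p_{MedCo} = 0 ⇒ p_{RxPlus} = 21.5 + (1/6)p_{MedCo}.
The game is symmetric, so in equilibrium p_{MedCo} = p_{RxPlus}: the reaction function gives (5/6)p_{RxPlus} = 21.5, hence p_{RxPlus} = 25.8.

25.8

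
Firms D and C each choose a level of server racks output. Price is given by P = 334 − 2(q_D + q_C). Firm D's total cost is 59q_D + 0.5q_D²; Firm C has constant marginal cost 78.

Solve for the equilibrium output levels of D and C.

36.75, 45.625

Firm D's profit: π = q_D(334 − 2(q_D + q_C)) − 59q_D − 0.5q_D².
∂π/∂q_D = 275 − 5q_D − 2q_C = 0, so q_D = 55 − 0.4q_C.
For C: ∂π/∂q_C = 256 − 4q_C − 2q_D = 0 ⇒ q_C = 64 − 0.5q_D.
Substituting the second reaction function into the first: q_D = 55 − 0.4(64 − 0.5q_D), which gives 0.8q_D = 29.4 ⇒ q_D = 36.75.
Then q_C = 64 − 0.5·36.75 = 45.625.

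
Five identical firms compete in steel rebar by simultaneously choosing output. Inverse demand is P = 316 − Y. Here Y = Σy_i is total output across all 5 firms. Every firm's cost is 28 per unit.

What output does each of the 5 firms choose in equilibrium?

A representative firm's profit is π_i = y_i(316 − Y) − 28y_i, with Y = y_i + Σ_{j≠i} y_j.
First-order condition: 288 − 2y_i − Σ_{j≠i} y_j = 0.
Imposing symmetry (y_j = y for all j) turns Σ_{j≠i} y_j into 4y, so 288 = 6y and y = 48.

48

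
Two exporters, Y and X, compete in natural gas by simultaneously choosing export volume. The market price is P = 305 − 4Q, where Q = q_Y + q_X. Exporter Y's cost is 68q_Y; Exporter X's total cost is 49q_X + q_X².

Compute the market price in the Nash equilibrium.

Exporter Y's profit: π = q_Y(305 − 4(q_Y + q_X)) − 68q_Y.
∂π/∂q_Y = 237 − 8q_Y − 4q_X = 0, so q_Y = 29.625 − 0.5q_X.
For X: ∂π/∂q_X = 256 − 10q_X − 4q_Y = 0 ⇒ q_X = 25.6 − 0.4q_Y.
Substituting the second reaction function into the first: q_Y = 29.625 − 0.5(25.6 − 0.4q_Y), which gives 0.8q_Y = 16.825 ⇒ q_Y = 673/32.
Then q_X = 25.6 − 0.4·(673/32) = 17.1875.
Equilibrium price: P = 305 − 4·(1223/32) = 152.125.

152.125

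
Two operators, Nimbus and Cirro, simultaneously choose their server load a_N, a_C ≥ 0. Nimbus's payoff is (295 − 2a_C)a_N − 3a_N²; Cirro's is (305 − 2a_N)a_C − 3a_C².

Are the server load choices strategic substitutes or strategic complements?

Expanding Nimbus's payoff: 295a_N − 2a_Ca_N − 3a_N².
∂π/∂a_N = 295 − 2a_C − 6a_N = 0, so a_N = 295/6 − (1/3)a_C.
The best-response slope da_N/da_C = −1/3 < 0: the reaction function is downward-sloping, so the choices are strategic substitutes.

strategic substitutes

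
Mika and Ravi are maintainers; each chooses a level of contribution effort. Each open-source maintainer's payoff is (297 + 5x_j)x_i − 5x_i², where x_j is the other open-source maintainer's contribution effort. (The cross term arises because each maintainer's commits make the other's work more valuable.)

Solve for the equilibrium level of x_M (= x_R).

Mika's payoff is (297 + 5x_R)x_M − 5x_M².
∂π/∂x_M = 297 + 5x_R − 10x_M = 0, so x_M = 29.7 + 0.5x_R.
Setting x_M = x_R in the reaction function: x_M = 29.7 + 0.5x_M, so x_M = 29.7 / 0.5 = 59.4.

59.4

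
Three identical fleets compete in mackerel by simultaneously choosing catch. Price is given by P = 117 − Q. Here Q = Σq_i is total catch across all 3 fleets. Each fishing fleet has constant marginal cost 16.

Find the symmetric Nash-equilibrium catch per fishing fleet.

A representative fishing fleet's profit is π_i = q_i(117 − Q) − 16q_i, with Q = q_i + Σ_{j≠i} q_j.
First-order condition: 101 − 2q_i − Σ_{j≠i} q_j = 0.
With identical fishing fleets, set every q_j = q: then 101 − 2q − 2q = 0, i.e. q = 101/4 = 25.25.

25.25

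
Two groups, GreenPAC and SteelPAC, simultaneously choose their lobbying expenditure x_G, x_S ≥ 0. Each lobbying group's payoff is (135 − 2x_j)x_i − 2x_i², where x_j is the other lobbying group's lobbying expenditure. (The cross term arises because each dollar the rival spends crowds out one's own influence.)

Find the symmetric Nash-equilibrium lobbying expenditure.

22.5

GreenPAC's payoff is (135 − 2x_S)x_G − 2x_G².
∂π/∂x_G = 135 − 2x_S − 4x_G = 0, so x_G = 33.75 − 0.5x_S.
The game is symmetric, so in equilibrium x_S = x_G: the reaction function gives 1.5x_G = 33.75, hence x_G = 22.5.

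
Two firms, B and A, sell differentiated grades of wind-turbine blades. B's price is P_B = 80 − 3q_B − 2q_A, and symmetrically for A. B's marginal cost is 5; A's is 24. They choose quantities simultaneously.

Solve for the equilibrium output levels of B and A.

10.5625, 5.8125

Firm B's profit: π = q_B(80 − 3q_B − 2q_A) − 5q_B.
∂π/∂q_B = 75 − 6q_B − 2q_A = 0 ⇒ q_B = 12.5 − (1/3)q_A.
Similarly q_A = 28/3 − (1/3)q_B.
Solving the two reaction functions simultaneously: (1 − (−1/3)(−1/3))q_B = 12.5 − (1/3)·(28/3), so (8/9)q_B = 169/18 and q_B = 10.5625.
Then q_A = 28/3 − (1/3)·10.5625 = 5.8125.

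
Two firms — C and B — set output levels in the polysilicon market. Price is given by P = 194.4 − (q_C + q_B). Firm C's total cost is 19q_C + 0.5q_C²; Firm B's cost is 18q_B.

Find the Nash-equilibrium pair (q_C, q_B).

34.88, 70.76

Firm C's profit: π = q_C(194.4 − (q_C + q_B)) − 19q_C − 0.5q_C².
∂π/∂q_C = 175.4 − 3q_C − q_B = 0, so q_C = 877/15 − (1/3)q_B.
For B: ∂π/∂q_B = 176.4 − 2q_B − q_C = 0 ⇒ q_B = 88.2 − 0.5q_C.
Plugging q_B into C's best response: q_C = 877/15 − (1/3)(88.2 − 0.5q_C) ⇒ (5/6)q_C = 436/15, so q_C = 34.88.
Then q_B = 88.2 − 0.5·34.88 = 70.76.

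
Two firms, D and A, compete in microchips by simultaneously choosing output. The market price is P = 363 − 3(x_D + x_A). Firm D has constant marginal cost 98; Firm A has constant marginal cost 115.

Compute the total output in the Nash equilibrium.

57

Firm D's profit: π = x_D(363 − 3(x_D + x_A)) − 98x_D.
∂π/∂x_D = 265 − 6x_D − 3x_A = 0, so x_D = 265/6 − 0.5x_A.
By the same steps for A: x_A = 124/3 − 0.5x_D.
Solving the two reaction functions simultaneously: (1 − (−0.5)(−0.5))x_D = 265/6 − 0.5·(124/3), so 0.75x_D = 23.5 and x_D = 94/3.
Then x_A = 124/3 − 0.5·(94/3) = 77/3.
Total output: 94/3 + 77/3 = 57.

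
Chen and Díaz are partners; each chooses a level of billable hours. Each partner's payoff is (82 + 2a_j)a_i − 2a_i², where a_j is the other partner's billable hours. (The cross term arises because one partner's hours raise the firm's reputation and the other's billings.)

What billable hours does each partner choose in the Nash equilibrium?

41

Chen's payoff is (82 + 2a_D)a_C − 2a_C².
∂π/∂a_C = 82 + 2a_D − 4a_C = 0, so a_C = 20.5 + 0.5a_D.
By symmetry a_D = a_C; substituting into the reaction function, 0.5a_C = 20.5 and a_C = 41.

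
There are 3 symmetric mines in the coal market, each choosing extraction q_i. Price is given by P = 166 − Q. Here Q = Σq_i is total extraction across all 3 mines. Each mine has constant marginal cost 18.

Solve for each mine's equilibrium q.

A representative mine's profit is π_i = q_i(166 − Q) − 18q_i, with Q = q_i + Σ_{j≠i} q_j.
First-order condition: 148 − 2q_i − Σ_{j≠i} q_j = 0.
In a symmetric equilibrium every mine chooses the same q, so Σ_{j≠i} q_j = 2q. The condition becomes 148 − 4q = 0, giving q = 148/4 = 37.

37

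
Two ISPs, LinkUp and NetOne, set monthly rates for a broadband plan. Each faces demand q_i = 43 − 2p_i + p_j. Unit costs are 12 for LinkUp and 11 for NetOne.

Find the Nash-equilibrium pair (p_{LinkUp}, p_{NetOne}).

22.2, 21.8

LinkUp's profit: π = (p_{LinkUp} − 12)(43 − 2p_{LinkUp} + p_{NetOne}).
∂π/∂p_{LinkUp} = 67 − 4p_{LinkUp} + p_{NetOne} = 0 ⇒ p_{LinkUp} = 16.75 + 0.25p_{NetOne}.
Similarly p_{NetOne} = 16.25 + 0.25p_{LinkUp}.
Substituting the second reaction function into the first: p_{LinkUp} = 16.75 + 0.25(16.25 + 0.25p_{LinkUp}), which gives 0.9375p_{LinkUp} = 20.8125 ⇒ p_{LinkUp} = 22.2.
Then p_{NetOne} = 16.25 + 0.25·22.2 = 21.8.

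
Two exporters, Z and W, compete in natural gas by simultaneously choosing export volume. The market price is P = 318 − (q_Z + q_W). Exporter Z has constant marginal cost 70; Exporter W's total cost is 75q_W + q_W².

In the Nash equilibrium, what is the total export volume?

Exporter Z's profit: π = q_Z(318 − (q_Z + q_W)) − 70q_Z.
∂π/∂q_Z = 248 − 2q_Z − q_W = 0, so q_Z = 124 − 0.5q_W.
For W: ∂π/∂q_W = 243 − 4q_W − q_Z = 0 ⇒ q_W = 60.75 − 0.25q_Z.
Plugging q_W into Z's best response: q_Z = 124 − 0.5(60.75 − 0.25q_Z) ⇒ 0.875q_Z = 93.625, so q_Z = 107.
Then q_W = 60.75 − 0.25·107 = 34.
Total export volume: 107 + 34 = 141.

141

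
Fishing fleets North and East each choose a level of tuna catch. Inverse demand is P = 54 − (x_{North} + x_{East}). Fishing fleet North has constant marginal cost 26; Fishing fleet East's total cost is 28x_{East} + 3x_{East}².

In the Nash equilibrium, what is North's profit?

Fishing fleet North's profit: π = x_{North}(54 − (x_{North} + x_{East})) − 26x_{North}.
∂π/∂x_{North} = 28 − 2x_{North} − x_{East} = 0, so x_{North} = 14 − 0.5x_{East}.
For East: ∂π/∂x_{East} = 26 − 8x_{East} − x_{North} = 0 ⇒ x_{East} = 3.25 − 0.125x_{North}.
Substituting the second reaction function into the first: x_{North} = 14 − 0.5(3.25 − 0.125x_{North}), which gives 0.9375x_{North} = 12.375 ⇒ x_{North} = 13.2.
Then x_{East} = 3.25 − 0.125·13.2 = 1.6.
Price P = 54 − 14.8 = 39.2.
North's profit: (39.2 − 26)·13.2 = 174.24.

174.24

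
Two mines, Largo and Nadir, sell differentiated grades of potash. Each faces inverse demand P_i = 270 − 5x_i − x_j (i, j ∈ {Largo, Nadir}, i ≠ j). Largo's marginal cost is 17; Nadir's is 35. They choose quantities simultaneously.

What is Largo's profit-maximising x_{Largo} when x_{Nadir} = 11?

Mine Largo's profit: π = x_{Largo}(270 − 5x_{Largo} − x_{Nadir}) − 17x_{Largo}.
∂π/∂x_{Largo} = 253 − 10x_{Largo} − x_{Nadir} = 0 ⇒ x_{Largo} = 25.3 − 0.1x_{Nadir}.
At x_{Nadir} = 11: x_{Largo} = 25.3 − 0.1·11 = 24.2.

24.2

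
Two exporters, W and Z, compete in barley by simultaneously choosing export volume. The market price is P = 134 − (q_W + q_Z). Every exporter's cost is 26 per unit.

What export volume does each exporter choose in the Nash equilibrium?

36

Exporter W's profit: π = q_W(134 − (q_W + q_Z)) − 26q_W.
∂π/∂q_W = 108 − 2q_W − q_Z = 0, so q_W = 54 − 0.5q_Z.
By symmetry q_Z = q_W; substituting into the reaction function, 1.5q_W = 54 and q_W = 36.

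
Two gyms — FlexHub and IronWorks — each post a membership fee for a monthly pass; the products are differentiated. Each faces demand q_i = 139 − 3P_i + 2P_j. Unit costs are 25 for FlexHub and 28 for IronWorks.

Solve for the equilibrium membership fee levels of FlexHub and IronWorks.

FlexHub's profit: π = (P_{FlexHub} − 25)(139 − 3P_{FlexHub} + 2P_{IronWorks}).
∂π/∂P_{FlexHub} = 214 − 6P_{FlexHub} + 2P_{IronWorks} = 0 ⇒ P_{FlexHub} = 107/3 + (1/3)P_{IronWorks}.
Similarly P_{IronWorks} = 223/6 + (1/3)P_{FlexHub}.
Plugging P_{IronWorks} into FlexHub's best response: P_{FlexHub} = 107/3 + (1/3)(223/6 + (1/3)P_{FlexHub}) ⇒ (8/9)P_{FlexHub} = 865/18, so P_{FlexHub} = 54.0625.
Then P_{IronWorks} = 223/6 + (1/3)·54.0625 = 55.1875.

54.0625, 55.1875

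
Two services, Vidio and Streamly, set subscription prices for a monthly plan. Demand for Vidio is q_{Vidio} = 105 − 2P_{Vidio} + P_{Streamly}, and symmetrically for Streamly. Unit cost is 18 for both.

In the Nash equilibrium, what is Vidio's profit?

1682

Vidio's profit: π = (P_{Vidio} − 18)(105 − 2P_{Vidio} + P_{Streamly}).
∂π/∂P_{Vidio} = 141 − 4P_{Vidio} + P_{Streamly} = 0 ⇒ P_{Vidio} = 35.25 + 0.25P_{Streamly}.
Setting P_{Vidio} = P_{Streamly} in the reaction function: P_{Vidio} = 35.25 + 0.25P_{Vidio}, so P_{Vidio} = 35.25 / 0.75 = 47.
q_{Vidio} = 105 − 2·47 + 47 = 58.
Profit = (47 − 18)·58 = 1682.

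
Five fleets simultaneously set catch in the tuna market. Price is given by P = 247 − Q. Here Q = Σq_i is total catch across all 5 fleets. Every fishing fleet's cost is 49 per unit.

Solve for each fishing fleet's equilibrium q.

A representative fishing fleet's profit is π_i = q_i(247 − Q) − 49q_i, with Q = q_i + Σ_{j≠i} q_j.
First-order condition: 198 − 2q_i − Σ_{j≠i} q_j = 0.
With identical fishing fleets, set every q_j = q: then 198 − 2q − 4q = 0, i.e. q = 198/6 = 33.

33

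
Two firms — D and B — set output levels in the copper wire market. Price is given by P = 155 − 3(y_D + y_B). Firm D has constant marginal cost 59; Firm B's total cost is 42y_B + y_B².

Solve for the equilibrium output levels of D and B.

11, 10

Firm D's profit: π = y_D(155 − 3(y_D + y_B)) − 59y_D.
∂π/∂y_D = 96 − 6y_D − 3y_B = 0, so y_D = 16 − 0.5y_B.
For B: ∂π/∂y_B = 113 − 8y_B − 3y_D = 0 ⇒ y_B = 14.125 − 0.375y_D.
Plugging y_B into D's best response: y_D = 16 − 0.5(14.125 − 0.375y_D) ⇒ 0.8125y_D = 8.9375, so y_D = 11.
Then y_B = 14.125 − 0.375·11 = 10.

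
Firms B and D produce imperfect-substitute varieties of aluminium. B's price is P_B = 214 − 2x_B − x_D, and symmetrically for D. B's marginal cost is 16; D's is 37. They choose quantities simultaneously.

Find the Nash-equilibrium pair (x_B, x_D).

Firm B's profit: π = x_B(214 − 2x_B − x_D) − 16x_B.
∂π/∂x_B = 198 − 4x_B − x_D = 0 ⇒ x_B = 49.5 − 0.25x_D.
Similarly x_D = 44.25 − 0.25x_B.
Solving the two reaction functions simultaneously: (1 − (−0.25)(−0.25))x_B = 49.5 − 0.25·44.25, so 0.9375x_B = 38.4375 and x_B = 41.
Then x_D = 44.25 − 0.25·41 = 34.

41, 34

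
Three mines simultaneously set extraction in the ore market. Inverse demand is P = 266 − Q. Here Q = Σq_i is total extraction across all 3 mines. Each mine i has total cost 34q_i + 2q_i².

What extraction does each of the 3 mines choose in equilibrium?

A representative mine's profit is π_i = q_i(266 − Q) − 34q_i − 2q_i², with Q = q_i + Σ_{j≠i} q_j.
First-order condition: 232 − 6q_i − Σ_{j≠i} q_j = 0.
In a symmetric equilibrium every mine chooses the same q, so Σ_{j≠i} q_j = 2q. The condition becomes 232 − 8q = 0, giving q = 232/8 = 29.

29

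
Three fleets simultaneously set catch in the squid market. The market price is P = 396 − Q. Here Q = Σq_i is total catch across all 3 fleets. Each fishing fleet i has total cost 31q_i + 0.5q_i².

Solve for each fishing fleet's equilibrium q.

73

A representative fishing fleet's profit is π_i = q_i(396 − Q) − 31q_i − 0.5q_i², with Q = q_i + Σ_{j≠i} q_j.
First-order condition: 365 − 3q_i − Σ_{j≠i} q_j = 0.
In a symmetric equilibrium every fishing fleet chooses the same q, so Σ_{j≠i} q_j = 2q. The condition becomes 365 − 5q = 0, giving q = 365/5 = 73.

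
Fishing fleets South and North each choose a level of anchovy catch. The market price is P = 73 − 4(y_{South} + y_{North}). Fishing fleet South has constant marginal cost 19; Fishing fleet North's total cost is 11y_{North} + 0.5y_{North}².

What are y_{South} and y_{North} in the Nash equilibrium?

4.25, 5

Fishing fleet South's profit: π = y_{South}(73 − 4(y_{South} + y_{North})) − 19y_{South}.
∂π/∂y_{South} = 54 − 8y_{South} − 4y_{North} = 0, so y_{South} = 6.75 − 0.5y_{North}.
For North: ∂π/∂y_{North} = 62 − 9y_{North} − 4y_{South} = 0 ⇒ y_{North} = 62/9 − (4/9)y_{South}.
Substituting the second reaction function into the first: y_{South} = 6.75 − 0.5(62/9 − (4/9)y_{South}), which gives (7/9)y_{South} = 119/36 ⇒ y_{South} = 4.25.
Then y_{North} = 62/9 − (4/9)·4.25 = 5.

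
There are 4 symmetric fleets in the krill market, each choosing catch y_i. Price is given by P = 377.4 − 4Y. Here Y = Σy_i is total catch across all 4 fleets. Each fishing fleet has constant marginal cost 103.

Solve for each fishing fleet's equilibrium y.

13.72

A representative fishing fleet's profit is π_i = y_i(377.4 − 4Y) − 103y_i, with Y = y_i + Σ_{j≠i} y_j.
First-order condition: 274.4 − 8y_i − 4Σ_{j≠i} y_j = 0.
In a symmetric equilibrium every fishing fleet chooses the same y, so Σ_{j≠i} y_j = 3y. The condition becomes 274.4 − 20y = 0, giving y = 274.4/20 = 13.72.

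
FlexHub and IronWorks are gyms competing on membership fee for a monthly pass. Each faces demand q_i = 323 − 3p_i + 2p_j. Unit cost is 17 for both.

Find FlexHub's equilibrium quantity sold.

229.5

FlexHub's profit: π = (p_{FlexHub} − 17)(323 − 3p_{FlexHub} + 2p_{IronWorks}).
∂π/∂p_{FlexHub} = 374 − 6p_{FlexHub} + 2p_{IronWorks} = 0 ⇒ p_{FlexHub} = 187/3 + (1/3)p_{IronWorks}.
The game is symmetric, so in equilibrium p_{IronWorks} = p_{FlexHub}: the reaction function gives (2/3)p_{FlexHub} = 187/3, hence p_{FlexHub} = 93.5.
q_{FlexHub} = 323 − 3·93.5 + 2·93.5 = 229.5.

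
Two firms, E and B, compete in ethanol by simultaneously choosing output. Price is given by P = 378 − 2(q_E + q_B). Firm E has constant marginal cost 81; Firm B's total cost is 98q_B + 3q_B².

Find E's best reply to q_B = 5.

Firm E's profit: π = q_E(378 − 2(q_E + q_B)) − 81q_E.
∂π/∂q_E = 297 − 4q_E − 2q_B = 0, so q_E = 74.25 − 0.5q_B.
At q_B = 5: q_E = 74.25 − 0.5·5 = 71.75.

71.75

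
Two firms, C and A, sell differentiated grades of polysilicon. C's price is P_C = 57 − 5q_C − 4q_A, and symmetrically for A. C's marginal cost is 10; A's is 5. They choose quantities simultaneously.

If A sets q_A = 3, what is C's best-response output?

3.5

Firm C's profit: π = q_C(57 − 5q_C − 4q_A) − 10q_C.
∂π/∂q_C = 47 − 10q_C − 4q_A = 0 ⇒ q_C = 4.7 − 0.4q_A.
At q_A = 3: q_C = 4.7 − 0.4·3 = 3.5.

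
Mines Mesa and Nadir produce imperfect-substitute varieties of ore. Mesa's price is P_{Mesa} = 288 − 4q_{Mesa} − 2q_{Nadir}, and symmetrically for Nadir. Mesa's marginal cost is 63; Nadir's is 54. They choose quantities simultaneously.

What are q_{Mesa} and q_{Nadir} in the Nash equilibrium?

22.2, 23.7

Mine Mesa's profit: π = q_{Mesa}(288 − 4q_{Mesa} − 2q_{Nadir}) − 63q_{Mesa}.
∂π/∂q_{Mesa} = 225 − 8q_{Mesa} − 2q_{Nadir} = 0 ⇒ q_{Mesa} = 28.125 − 0.25q_{Nadir}.
Similarly q_{Nadir} = 29.25 − 0.25q_{Mesa}.
Substituting the second reaction function into the first: q_{Mesa} = 28.125 − 0.25(29.25 − 0.25q_{Mesa}), which gives 0.9375q_{Mesa} = 20.8125 ⇒ q_{Mesa} = 22.2.
Then q_{Nadir} = 29.25 − 0.25·22.2 = 23.7.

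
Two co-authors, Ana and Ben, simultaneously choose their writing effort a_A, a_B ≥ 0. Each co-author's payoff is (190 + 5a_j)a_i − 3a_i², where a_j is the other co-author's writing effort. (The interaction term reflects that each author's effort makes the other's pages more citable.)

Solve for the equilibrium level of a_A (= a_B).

Ana's payoff is (190 + 5a_B)a_A − 3a_A².
∂π/∂a_A = 190 + 5a_B − 6a_A = 0, so a_A = 95/3 + (5/6)a_B.
The game is symmetric, so in equilibrium a_B = a_A: the reaction function gives (1/6)a_A = 95/3, hence a_A = 190.

190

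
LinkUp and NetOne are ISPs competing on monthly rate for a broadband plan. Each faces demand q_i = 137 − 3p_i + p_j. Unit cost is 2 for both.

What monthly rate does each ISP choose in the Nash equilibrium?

28.6

LinkUp's profit: π = (p_{LinkUp} − 2)(137 − 3p_{LinkUp} + p_{NetOne}).
∂π/∂p_{LinkUp} = 143 − 6p_{LinkUp} + p_{NetOne} = 0 ⇒ p_{LinkUp} = 143/6 + (1/6)p_{NetOne}.
The game is symmetric, so in equilibrium p_{NetOne} = p_{LinkUp}: the reaction function gives (5/6)p_{LinkUp} = 143/6, hence p_{LinkUp} = 28.6.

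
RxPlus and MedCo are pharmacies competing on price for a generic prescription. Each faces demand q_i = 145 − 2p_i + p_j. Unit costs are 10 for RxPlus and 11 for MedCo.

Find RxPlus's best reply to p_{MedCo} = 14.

RxPlus's profit: π = (p_{RxPlus} − 10)(145 − 2p_{RxPlus} + p_{MedCo}).
∂π/∂p_{RxPlus} = 165 − 4p_{RxPlus} + p_{MedCo} = 0 ⇒ p_{RxPlus} = 41.25 + 0.25p_{MedCo}.
At p_{MedCo} = 14: p_{RxPlus} = 41.25 + 0.25·14 = 44.75.

44.75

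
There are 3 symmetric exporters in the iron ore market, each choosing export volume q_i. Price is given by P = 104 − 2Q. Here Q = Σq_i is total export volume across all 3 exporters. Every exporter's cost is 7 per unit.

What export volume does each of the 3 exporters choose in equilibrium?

12.125

A representative exporter's profit is π_i = q_i(104 − 2Q) − 7q_i, with Q = q_i + Σ_{j≠i} q_j.
First-order condition: 97 − 4q_i − 2Σ_{j≠i} q_j = 0.
Imposing symmetry (q_j = q for all j) turns Σ_{j≠i} q_j into 2q, so 97 = 8q and q = 12.125.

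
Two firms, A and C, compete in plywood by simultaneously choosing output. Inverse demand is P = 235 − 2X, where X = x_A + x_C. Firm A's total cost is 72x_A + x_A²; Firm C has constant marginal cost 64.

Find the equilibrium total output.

50.5

Firm A's profit: π = x_A(235 − 2(x_A + x_C)) − 72x_A − x_A².
∂π/∂x_A = 163 − 6x_A − 2x_C = 0, so x_A = 163/6 − (1/3)x_C.
For C: ∂π/∂x_C = 171 − 4x_C − 2x_A = 0 ⇒ x_C = 42.75 − 0.5x_A.
Solving the two reaction functions simultaneously: (1 − (−1/3)(−0.5))x_A = 163/6 − (1/3)·42.75, so (5/6)x_A = 155/12 and x_A = 15.5.
Then x_C = 42.75 − 0.5·15.5 = 35.
Total output: 15.5 + 35 = 50.5.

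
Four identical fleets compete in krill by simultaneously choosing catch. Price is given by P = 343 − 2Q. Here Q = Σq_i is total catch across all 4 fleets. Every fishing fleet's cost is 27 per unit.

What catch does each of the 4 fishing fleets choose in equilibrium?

31.6

A representative fishing fleet's profit is π_i = q_i(343 − 2Q) − 27q_i, with Q = q_i + Σ_{j≠i} q_j.
First-order condition: 316 − 4q_i − 2Σ_{j≠i} q_j = 0.
Imposing symmetry (q_j = q for all j) turns Σ_{j≠i} q_j into 3q, so 316 = 10q and q = 31.6.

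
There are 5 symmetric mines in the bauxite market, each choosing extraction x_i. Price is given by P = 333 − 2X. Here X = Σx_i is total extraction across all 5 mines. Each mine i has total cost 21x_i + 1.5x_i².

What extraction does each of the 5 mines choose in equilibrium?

20.8

A representative mine's profit is π_i = x_i(333 − 2X) − 21x_i − 1.5x_i², with X = x_i + Σ_{j≠i} x_j.
First-order condition: 312 − 7x_i − 2Σ_{j≠i} x_j = 0.
In a symmetric equilibrium every mine chooses the same x, so Σ_{j≠i} x_j = 4x. The condition becomes 312 − 15x = 0, giving x = 312/15 = 20.8.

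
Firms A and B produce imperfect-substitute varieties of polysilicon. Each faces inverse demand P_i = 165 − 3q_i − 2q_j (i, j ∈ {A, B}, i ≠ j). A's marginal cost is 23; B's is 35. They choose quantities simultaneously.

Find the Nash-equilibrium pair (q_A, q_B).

Firm A's profit: π = q_A(165 − 3q_A − 2q_B) − 23q_A.
∂π/∂q_A = 142 − 6q_A − 2q_B = 0 ⇒ q_A = 71/3 − (1/3)q_B.
Similarly q_B = 65/3 − (1/3)q_A.
Solving the two reaction functions simultaneously: (1 − (−1/3)(−1/3))q_A = 71/3 − (1/3)·(65/3), so (8/9)q_A = 148/9 and q_A = 18.5.
Then q_B = 65/3 − (1/3)·18.5 = 15.5.

18.5, 15.5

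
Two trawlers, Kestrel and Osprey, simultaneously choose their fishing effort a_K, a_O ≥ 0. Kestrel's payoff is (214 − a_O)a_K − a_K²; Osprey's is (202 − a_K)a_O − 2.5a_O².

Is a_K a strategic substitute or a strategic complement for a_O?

Expanding Kestrel's payoff: 214a_K − a_Oa_K − a_K².
∂π/∂a_K = 214 − a_O − 2a_K = 0, so a_K = 107 − 0.5a_O.
The best-response slope da_K/da_O = −0.5 < 0: the reaction function is downward-sloping, so the choices are strategic substitutes.

strategic substitutes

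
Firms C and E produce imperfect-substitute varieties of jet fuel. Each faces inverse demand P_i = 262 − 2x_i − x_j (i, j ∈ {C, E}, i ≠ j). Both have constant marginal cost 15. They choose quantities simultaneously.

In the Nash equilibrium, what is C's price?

Firm C's profit: π = x_C(262 − 2x_C − x_E) − 15x_C.
∂π/∂x_C = 247 − 4x_C − x_E = 0 ⇒ x_C = 61.75 − 0.25x_E.
Setting x_C = x_E in the reaction function: x_C = 61.75 − 0.25x_C, so x_C = 61.75 / 1.25 = 49.4.
P_C = 262 − 2·49.4 − 49.4 = 113.8.

113.8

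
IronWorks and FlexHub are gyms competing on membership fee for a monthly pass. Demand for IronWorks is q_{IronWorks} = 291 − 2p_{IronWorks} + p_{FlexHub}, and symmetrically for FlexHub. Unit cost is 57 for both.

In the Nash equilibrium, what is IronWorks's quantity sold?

IronWorks's profit: π = (p_{IronWorks} − 57)(291 − 2p_{IronWorks} + p_{FlexHub}).
∂π/∂p_{IronWorks} = 405 − 4p_{IronWorks} + p_{FlexHub} = 0 ⇒ p_{IronWorks} = 101.25 + 0.25p_{FlexHub}.
By symmetry p_{FlexHub} = p_{IronWorks}; substituting into the reaction function, 0.75p_{IronWorks} = 101.25 and p_{IronWorks} = 135.
q_{IronWorks} = 291 − 2·135 + 135 = 156.

156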